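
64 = 64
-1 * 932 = -932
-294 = -294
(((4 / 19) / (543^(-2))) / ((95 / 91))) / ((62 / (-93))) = -160987554 / 1805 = -89189.78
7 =7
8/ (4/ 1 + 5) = 0.89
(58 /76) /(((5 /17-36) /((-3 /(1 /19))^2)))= -84303 /1214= -69.44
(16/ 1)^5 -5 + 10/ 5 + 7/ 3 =3145726/ 3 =1048575.33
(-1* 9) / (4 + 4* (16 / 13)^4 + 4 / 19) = -1627977 / 2421872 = -0.67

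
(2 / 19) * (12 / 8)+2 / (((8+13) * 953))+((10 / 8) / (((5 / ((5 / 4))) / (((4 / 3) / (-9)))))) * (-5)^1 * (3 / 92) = 69493733 / 419792688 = 0.17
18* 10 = 180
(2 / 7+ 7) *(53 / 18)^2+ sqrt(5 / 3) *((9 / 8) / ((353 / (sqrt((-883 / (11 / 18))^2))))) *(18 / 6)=71523 *sqrt(15) / 15532+ 47753 / 756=81.00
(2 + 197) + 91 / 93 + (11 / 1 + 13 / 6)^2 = 373.34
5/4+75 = 305/4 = 76.25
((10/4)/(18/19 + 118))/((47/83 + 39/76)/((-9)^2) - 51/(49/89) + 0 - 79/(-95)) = -594615735/2596784685398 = -0.00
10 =10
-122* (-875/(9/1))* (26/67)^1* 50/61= 3772.80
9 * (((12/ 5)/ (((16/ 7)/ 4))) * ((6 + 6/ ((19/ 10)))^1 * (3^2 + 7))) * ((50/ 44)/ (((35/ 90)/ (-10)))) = -33825600/ 209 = -161844.98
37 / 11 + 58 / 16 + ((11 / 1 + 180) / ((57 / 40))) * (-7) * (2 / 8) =-1141505 / 5016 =-227.57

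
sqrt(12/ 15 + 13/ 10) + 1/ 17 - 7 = -118/ 17 + sqrt(210)/ 10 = -5.49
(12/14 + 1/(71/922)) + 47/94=14257/994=14.34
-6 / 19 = -0.32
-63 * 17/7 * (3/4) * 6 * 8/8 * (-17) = 23409/2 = 11704.50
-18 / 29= -0.62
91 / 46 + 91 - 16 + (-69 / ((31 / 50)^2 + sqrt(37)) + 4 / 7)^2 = 2768235334265656083005 / 13286149637435932446 - 199497535700000000*sqrt(37) / 41261334277751343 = 178.94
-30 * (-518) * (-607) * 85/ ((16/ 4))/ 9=-66815525/ 3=-22271841.67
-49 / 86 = -0.57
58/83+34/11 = 3460/913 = 3.79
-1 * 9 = -9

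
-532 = -532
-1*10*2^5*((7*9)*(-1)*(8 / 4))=40320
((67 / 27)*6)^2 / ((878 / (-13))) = -116714 / 35559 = -3.28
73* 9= 657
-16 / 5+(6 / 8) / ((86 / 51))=-4739 / 1720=-2.76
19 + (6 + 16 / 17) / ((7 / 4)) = 2733 / 119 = 22.97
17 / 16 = 1.06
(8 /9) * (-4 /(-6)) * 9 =16 /3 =5.33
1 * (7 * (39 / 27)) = 91 / 9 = 10.11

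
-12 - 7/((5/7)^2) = -643/25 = -25.72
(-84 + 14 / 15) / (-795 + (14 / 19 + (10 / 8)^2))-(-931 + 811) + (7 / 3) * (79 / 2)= 1534601633 / 7229430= 212.27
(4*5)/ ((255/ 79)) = 316/ 51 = 6.20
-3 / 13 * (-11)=33 / 13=2.54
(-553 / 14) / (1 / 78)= -3081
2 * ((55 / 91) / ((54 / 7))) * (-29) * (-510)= 271150 / 117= 2317.52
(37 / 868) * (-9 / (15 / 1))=-111 / 4340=-0.03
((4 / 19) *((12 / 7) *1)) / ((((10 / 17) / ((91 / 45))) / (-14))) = -24752 / 1425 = -17.37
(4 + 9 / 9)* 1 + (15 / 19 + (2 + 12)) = 19.79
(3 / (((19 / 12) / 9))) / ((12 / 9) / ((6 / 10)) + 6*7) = 1458 / 3781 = 0.39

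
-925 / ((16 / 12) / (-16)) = 11100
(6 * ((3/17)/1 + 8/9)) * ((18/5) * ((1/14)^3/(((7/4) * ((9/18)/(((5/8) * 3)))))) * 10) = 0.18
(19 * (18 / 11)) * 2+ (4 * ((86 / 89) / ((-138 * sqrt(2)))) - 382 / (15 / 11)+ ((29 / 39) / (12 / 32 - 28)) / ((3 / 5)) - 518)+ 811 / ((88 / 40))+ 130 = -337557983 / 1422135 - 86 * sqrt(2) / 6141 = -237.38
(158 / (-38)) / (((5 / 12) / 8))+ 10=-6634 / 95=-69.83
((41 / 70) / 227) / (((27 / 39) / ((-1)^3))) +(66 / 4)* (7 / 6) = 5504819 / 286020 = 19.25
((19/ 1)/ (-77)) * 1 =-0.25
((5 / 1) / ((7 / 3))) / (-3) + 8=7.29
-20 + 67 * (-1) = -87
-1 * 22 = -22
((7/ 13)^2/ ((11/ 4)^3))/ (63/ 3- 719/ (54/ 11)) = -0.00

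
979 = 979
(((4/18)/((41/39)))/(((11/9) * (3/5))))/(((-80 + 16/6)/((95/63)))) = -6175/1098636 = -0.01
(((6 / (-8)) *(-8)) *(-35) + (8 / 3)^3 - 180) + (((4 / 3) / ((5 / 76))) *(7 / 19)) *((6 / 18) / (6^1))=-16678 / 45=-370.62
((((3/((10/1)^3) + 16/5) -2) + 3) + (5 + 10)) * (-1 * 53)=-1017759/1000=-1017.76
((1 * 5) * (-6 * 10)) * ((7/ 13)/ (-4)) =525/ 13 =40.38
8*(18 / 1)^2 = 2592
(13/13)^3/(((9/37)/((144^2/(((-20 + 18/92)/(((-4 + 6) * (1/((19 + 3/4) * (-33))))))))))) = 10457088/791659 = 13.21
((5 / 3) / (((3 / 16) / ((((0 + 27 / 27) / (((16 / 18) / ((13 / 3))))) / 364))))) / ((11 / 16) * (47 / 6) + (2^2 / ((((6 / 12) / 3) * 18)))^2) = 0.02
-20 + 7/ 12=-233/ 12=-19.42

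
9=9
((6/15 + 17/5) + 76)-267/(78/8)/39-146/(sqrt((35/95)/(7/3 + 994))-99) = 73*sqrt(24339)/39757755 + 108274406648/1343812119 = 80.57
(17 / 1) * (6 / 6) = 17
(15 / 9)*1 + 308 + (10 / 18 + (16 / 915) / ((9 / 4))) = 2554744 / 8235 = 310.23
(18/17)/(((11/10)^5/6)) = 10800000/2737867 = 3.94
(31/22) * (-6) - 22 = -30.45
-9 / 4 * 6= -27 / 2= -13.50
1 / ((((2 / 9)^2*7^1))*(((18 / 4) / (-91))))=-117 / 2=-58.50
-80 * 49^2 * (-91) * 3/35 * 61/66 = 15231944/11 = 1384722.18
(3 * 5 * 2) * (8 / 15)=16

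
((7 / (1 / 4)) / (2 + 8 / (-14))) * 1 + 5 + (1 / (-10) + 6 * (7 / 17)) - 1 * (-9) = 1223 / 34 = 35.97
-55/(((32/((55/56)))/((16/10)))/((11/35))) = -1331/1568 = -0.85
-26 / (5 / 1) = -26 / 5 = -5.20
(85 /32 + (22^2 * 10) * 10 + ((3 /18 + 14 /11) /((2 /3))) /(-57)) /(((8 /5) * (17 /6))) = 255565825 /23936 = 10677.05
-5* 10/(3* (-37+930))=-50/2679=-0.02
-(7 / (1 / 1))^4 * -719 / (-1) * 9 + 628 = -15536243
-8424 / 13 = -648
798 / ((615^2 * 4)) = 133 / 252150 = 0.00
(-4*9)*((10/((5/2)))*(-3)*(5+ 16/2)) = 5616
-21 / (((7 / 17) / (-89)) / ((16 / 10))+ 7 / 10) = -60520 / 2009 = -30.12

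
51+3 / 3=52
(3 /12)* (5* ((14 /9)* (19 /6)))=665 /108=6.16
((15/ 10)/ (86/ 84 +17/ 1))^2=3969/ 573049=0.01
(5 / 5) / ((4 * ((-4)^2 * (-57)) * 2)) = -1 / 7296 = -0.00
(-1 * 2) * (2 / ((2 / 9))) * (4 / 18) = -4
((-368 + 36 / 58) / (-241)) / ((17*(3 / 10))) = 106540 / 356439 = 0.30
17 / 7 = 2.43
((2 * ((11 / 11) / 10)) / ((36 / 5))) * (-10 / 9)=-0.03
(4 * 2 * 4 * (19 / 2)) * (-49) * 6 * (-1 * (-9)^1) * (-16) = 12870144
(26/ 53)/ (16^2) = 13/ 6784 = 0.00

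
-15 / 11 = -1.36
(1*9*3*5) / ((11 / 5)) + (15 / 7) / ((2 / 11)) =11265 / 154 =73.15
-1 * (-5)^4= -625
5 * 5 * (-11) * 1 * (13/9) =-3575/9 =-397.22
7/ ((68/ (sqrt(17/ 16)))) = 7*sqrt(17)/ 272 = 0.11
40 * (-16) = -640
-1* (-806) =806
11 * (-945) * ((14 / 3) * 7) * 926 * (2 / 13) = -628883640 / 13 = -48375664.62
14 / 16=7 / 8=0.88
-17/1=-17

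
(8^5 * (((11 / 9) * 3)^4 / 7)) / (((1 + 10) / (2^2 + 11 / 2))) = 414334976 / 567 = 730749.52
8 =8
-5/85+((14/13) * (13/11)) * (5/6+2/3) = 346/187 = 1.85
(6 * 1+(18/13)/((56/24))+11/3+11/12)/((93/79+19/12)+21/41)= 7906399/2315131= 3.42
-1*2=-2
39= 39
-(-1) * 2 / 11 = 2 / 11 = 0.18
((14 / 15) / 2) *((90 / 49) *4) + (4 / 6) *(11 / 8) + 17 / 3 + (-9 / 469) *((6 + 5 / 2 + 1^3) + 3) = 54997 / 5628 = 9.77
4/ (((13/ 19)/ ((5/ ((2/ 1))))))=190/ 13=14.62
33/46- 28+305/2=2880/23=125.22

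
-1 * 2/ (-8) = 1/ 4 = 0.25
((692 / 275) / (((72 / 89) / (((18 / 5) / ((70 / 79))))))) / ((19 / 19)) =1216363 / 96250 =12.64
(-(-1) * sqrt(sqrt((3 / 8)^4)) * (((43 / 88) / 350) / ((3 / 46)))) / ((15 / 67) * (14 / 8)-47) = -66263 / 384722800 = -0.00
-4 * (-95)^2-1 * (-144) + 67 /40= -1438173 /40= -35954.32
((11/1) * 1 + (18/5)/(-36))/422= 109/4220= 0.03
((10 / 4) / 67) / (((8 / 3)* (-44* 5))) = -3 / 47168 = -0.00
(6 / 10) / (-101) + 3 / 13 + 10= 10.22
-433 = -433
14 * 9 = 126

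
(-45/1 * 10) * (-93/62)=675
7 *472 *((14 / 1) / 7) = 6608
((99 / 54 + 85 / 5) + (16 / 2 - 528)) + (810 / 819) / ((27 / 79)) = -272057 / 546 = -498.27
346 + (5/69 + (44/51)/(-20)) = 2029462/5865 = 346.03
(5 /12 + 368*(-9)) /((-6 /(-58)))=-1152431 /36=-32011.97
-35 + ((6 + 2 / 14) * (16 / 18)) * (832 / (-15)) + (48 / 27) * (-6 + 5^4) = 720637 / 945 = 762.58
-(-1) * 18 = 18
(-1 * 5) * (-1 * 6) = 30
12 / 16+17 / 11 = 101 / 44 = 2.30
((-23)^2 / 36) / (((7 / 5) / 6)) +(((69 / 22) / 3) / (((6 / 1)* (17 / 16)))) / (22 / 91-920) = 20699084531 / 328682046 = 62.98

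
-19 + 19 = 0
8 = 8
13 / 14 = 0.93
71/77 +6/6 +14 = 1226/77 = 15.92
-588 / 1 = -588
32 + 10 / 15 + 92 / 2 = 236 / 3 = 78.67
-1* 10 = -10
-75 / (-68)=75 / 68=1.10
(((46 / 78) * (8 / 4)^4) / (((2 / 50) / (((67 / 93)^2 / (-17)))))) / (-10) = 4129880 / 5734287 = 0.72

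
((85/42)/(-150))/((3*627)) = -17/2370060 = -0.00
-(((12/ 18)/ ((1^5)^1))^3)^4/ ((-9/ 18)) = 8192/ 531441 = 0.02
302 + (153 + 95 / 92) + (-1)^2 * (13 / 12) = 31541 / 69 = 457.12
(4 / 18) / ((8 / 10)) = 5 / 18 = 0.28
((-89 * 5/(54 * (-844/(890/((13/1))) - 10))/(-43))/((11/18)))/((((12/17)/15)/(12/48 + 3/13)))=-420803125/2932630272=-0.14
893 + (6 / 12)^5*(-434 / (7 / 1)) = 891.06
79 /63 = 1.25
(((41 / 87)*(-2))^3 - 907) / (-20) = 597813589 / 13170060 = 45.39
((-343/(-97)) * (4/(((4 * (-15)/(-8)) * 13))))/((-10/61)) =-0.88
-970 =-970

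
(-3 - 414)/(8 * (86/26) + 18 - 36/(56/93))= 75894/2789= 27.21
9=9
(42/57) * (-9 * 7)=-882/19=-46.42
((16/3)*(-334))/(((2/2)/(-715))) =3820960/3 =1273653.33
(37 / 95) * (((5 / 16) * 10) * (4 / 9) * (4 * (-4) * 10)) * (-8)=118400 / 171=692.40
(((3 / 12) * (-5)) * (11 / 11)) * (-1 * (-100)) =-125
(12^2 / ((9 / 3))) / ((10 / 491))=11784 / 5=2356.80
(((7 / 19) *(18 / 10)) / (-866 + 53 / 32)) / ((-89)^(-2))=-15968736 / 2627605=-6.08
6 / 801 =2 / 267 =0.01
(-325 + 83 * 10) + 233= 738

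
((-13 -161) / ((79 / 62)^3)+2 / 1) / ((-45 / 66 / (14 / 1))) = 1685.97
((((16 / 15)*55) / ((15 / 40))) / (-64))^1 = -22 / 9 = -2.44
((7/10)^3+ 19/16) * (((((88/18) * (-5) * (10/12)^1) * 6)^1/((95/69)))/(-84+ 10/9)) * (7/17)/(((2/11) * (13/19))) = 5.43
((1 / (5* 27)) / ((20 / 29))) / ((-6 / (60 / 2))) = -29 / 540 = -0.05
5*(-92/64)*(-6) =345/8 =43.12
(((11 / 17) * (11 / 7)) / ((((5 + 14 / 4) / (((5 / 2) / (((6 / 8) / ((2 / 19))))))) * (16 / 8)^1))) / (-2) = -1210 / 115311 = -0.01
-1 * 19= -19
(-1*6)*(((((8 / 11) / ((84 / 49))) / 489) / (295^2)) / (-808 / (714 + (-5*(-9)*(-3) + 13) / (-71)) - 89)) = 177856 / 267991061330025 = 0.00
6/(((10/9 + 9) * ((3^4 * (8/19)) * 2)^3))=6859/3668281344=0.00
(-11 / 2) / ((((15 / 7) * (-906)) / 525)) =1.49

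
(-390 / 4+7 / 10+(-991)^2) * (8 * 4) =157117472 / 5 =31423494.40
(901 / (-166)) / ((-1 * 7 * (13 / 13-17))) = -901 / 18592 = -0.05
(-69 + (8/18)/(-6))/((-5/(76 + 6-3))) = 29467/27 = 1091.37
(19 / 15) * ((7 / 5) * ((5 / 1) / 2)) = 133 / 30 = 4.43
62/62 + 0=1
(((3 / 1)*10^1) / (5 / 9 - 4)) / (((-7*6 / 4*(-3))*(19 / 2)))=-120 / 4123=-0.03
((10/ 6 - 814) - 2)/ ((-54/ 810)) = 12215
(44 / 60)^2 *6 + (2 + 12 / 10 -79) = -5443 / 75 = -72.57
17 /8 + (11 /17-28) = -3431 /136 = -25.23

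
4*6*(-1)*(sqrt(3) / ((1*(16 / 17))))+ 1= 1-51*sqrt(3) / 2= -43.17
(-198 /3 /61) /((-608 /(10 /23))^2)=-825 /1491085952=-0.00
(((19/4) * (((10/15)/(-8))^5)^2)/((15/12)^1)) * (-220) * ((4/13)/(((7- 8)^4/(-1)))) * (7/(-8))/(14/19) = -3971/804925734912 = -0.00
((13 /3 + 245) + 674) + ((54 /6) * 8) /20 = 13904 /15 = 926.93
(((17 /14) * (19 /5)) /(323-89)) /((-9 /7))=-323 /21060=-0.02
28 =28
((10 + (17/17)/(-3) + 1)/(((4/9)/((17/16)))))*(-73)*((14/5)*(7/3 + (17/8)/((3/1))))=-634151/40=-15853.78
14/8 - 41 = -39.25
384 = 384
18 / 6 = 3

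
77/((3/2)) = 154/3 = 51.33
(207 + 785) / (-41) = -992 / 41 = -24.20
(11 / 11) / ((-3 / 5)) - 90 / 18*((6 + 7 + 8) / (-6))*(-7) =-745 / 6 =-124.17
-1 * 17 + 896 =879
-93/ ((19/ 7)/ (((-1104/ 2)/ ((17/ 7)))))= 2515464/ 323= 7787.81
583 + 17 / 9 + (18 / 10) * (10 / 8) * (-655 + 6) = -31513 / 36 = -875.36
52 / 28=13 / 7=1.86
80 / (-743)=-80 / 743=-0.11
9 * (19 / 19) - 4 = 5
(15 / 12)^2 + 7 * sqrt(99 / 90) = 25 / 16 + 7 * sqrt(110) / 10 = 8.90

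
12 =12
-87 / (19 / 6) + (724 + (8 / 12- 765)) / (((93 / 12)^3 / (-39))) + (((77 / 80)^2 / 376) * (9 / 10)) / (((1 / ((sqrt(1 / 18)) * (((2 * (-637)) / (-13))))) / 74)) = -20.30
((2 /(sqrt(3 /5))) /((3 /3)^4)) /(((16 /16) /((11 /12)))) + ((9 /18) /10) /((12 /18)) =3 /40 + 11 *sqrt(15) /18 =2.44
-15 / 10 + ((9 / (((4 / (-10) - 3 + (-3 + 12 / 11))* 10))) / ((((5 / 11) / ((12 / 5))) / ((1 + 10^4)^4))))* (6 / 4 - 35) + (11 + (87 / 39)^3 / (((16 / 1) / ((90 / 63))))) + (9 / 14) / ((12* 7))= 1614622229722226741886377 / 5382650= 299967902375637788.43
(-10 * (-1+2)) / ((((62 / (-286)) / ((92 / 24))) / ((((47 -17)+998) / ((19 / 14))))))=236676440 / 1767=133942.52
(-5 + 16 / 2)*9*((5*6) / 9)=90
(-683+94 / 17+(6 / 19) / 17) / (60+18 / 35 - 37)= -7658595 / 265829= -28.81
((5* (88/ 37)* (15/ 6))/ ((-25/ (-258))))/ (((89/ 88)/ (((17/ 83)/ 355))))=16982592/ 97028245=0.18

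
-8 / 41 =-0.20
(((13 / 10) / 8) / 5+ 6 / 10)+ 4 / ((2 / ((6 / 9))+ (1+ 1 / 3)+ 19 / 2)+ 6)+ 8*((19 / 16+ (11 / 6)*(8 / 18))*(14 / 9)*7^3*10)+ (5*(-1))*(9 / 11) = 10874050770811 / 127234800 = 85464.44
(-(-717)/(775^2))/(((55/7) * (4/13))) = 65247/132137500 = 0.00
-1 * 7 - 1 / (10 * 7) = -491 / 70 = -7.01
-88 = -88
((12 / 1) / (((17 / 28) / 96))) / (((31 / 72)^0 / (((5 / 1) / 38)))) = 249.66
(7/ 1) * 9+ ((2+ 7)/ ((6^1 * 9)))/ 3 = 1135/ 18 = 63.06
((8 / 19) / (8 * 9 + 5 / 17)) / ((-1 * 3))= -136 / 70053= -0.00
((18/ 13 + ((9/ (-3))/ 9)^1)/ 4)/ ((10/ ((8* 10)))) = 82/ 39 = 2.10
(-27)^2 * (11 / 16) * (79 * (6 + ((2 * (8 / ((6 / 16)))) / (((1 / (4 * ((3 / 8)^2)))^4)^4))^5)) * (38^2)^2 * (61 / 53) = 1878415045788174113215449135461880879513081013855916646732220325819683165801196537795341370222805219 / 3294766441214836504279407393972688065665521999032428628043073846917181667708033612906496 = 570120850537.61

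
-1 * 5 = -5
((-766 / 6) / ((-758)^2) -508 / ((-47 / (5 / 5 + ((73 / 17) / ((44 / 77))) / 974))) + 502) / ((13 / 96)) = 2752016586564152 / 726603545629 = 3787.51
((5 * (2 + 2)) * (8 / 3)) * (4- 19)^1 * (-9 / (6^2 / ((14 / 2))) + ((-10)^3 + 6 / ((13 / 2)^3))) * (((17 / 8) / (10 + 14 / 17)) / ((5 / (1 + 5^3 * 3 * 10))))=47714990161465 / 404248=118033954.80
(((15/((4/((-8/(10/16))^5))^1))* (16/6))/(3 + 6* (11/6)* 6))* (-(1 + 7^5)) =36094905155584/43125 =836983307.96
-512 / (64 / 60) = -480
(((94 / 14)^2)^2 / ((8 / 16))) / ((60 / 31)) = 151270111 / 72030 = 2100.10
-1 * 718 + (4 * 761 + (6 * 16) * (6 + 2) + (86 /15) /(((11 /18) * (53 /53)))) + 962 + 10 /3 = 671338 /165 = 4068.72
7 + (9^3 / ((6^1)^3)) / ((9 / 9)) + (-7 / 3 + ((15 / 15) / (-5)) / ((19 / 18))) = 17903 / 2280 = 7.85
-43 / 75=-0.57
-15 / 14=-1.07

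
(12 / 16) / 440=3 / 1760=0.00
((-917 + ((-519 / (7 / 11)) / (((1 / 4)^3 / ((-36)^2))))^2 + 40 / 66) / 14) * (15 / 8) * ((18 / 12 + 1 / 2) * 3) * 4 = 110992909528228222785 / 7546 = 14708840382749565.70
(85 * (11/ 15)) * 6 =374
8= 8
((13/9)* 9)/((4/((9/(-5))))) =-117/20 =-5.85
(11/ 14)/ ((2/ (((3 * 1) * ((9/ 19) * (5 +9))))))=297/ 38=7.82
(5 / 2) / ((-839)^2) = 5 / 1407842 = 0.00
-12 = -12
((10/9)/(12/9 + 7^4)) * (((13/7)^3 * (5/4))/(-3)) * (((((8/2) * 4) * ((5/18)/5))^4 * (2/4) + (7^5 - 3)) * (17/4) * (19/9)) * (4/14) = -488993824556575/9196058784087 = -53.17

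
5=5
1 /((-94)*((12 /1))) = -1 /1128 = -0.00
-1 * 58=-58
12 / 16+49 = 199 / 4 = 49.75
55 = 55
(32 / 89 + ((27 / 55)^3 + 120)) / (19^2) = 93892673 / 281340125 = 0.33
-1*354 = -354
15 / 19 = 0.79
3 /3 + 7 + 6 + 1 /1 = 15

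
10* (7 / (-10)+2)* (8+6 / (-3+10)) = 806 / 7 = 115.14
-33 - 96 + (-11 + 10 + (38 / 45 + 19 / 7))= -39829 / 315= -126.44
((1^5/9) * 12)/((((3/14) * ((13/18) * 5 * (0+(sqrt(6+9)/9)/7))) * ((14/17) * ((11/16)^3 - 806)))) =-557056 * sqrt(15)/51072125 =-0.04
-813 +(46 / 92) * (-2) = -814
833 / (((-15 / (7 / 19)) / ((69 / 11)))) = -134113 / 1045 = -128.34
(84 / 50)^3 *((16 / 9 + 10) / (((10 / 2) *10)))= 436296 / 390625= 1.12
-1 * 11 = -11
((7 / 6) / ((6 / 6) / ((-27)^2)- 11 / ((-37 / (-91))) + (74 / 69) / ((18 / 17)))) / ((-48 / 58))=13992993 / 258472720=0.05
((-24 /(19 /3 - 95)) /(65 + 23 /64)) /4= 576 /556339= 0.00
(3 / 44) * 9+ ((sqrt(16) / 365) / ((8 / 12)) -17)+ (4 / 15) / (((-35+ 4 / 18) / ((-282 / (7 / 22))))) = -67377823 / 7037492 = -9.57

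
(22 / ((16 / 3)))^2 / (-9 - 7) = -1089 / 1024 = -1.06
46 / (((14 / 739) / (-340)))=-5778980 / 7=-825568.57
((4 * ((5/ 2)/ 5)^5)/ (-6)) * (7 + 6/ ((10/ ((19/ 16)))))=-617/ 3840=-0.16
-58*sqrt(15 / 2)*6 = -174*sqrt(30) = -953.04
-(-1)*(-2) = -2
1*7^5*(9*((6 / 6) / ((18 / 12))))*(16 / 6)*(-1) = -268912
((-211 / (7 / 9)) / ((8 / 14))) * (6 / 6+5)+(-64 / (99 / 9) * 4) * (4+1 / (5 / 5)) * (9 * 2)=-108747 / 22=-4943.05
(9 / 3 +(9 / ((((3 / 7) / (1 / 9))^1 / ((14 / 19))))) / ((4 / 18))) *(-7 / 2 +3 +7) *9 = 11934 / 19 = 628.11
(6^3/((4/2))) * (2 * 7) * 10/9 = 1680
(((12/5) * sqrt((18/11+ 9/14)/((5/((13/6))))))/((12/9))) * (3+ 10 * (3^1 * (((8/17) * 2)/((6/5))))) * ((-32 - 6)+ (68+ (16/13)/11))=2383371 * sqrt(385)/32725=1429.03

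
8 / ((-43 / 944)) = -7552 / 43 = -175.63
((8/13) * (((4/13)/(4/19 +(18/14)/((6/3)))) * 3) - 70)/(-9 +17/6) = 15959244/1419431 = 11.24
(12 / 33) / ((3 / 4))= 16 / 33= 0.48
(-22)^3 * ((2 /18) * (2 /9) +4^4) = -220818224 /81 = -2726150.91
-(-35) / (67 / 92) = 3220 / 67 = 48.06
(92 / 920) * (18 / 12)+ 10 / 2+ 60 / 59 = 7277 / 1180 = 6.17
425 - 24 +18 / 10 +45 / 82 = 165373 / 410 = 403.35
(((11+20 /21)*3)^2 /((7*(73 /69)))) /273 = 0.64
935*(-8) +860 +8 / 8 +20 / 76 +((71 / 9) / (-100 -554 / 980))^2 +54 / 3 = -24667160155581386 / 3737034779931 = -6600.73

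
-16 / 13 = -1.23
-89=-89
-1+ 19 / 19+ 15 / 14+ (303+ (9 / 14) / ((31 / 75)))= 66321 / 217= 305.63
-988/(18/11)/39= -418/27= -15.48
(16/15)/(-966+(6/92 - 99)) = -736/734805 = -0.00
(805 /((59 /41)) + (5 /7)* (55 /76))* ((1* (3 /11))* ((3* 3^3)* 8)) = 8541394110 /86317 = 98953.79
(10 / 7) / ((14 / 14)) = 10 / 7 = 1.43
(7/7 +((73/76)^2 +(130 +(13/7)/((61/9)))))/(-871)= -326043387/2148192592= -0.15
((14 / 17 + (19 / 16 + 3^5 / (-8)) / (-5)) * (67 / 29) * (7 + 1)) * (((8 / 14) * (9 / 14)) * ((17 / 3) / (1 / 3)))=5462577 / 7105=768.84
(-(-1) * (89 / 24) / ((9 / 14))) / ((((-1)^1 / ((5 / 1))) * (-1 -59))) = 623 / 1296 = 0.48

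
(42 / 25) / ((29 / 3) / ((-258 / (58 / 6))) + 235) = 0.01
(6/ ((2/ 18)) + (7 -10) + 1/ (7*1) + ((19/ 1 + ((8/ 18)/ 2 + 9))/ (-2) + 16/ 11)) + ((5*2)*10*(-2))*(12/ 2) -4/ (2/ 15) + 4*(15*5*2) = -409919/ 693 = -591.51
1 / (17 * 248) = 1 / 4216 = 0.00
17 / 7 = 2.43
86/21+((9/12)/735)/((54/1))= 216721/52920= 4.10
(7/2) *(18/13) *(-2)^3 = -504/13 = -38.77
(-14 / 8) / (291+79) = -7 / 1480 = -0.00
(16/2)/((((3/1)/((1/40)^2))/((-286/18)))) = -143/5400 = -0.03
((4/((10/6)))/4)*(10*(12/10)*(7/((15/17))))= 1428/25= 57.12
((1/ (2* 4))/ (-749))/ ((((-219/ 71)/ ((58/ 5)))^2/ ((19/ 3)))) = -80550139/ 5388418350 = -0.01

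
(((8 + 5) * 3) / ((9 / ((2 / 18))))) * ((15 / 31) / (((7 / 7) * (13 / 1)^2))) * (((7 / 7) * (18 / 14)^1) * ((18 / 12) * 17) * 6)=765 / 2821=0.27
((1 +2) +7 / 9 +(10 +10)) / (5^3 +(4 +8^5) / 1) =214 / 296073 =0.00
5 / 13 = 0.38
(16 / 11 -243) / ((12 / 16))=-10628 / 33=-322.06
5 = 5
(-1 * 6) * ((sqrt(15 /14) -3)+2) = 6 -3 * sqrt(210) /7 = -0.21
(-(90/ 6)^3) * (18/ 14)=-30375/ 7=-4339.29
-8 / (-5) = 8 / 5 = 1.60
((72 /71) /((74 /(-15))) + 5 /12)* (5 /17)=33275 /535908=0.06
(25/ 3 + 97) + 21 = 379/ 3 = 126.33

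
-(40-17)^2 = -529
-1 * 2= -2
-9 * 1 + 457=448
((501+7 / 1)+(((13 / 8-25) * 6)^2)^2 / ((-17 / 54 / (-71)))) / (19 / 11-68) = -122861927447215 / 93312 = -1316678749.22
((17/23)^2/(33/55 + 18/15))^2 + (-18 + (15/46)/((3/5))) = -787202131/45334242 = -17.36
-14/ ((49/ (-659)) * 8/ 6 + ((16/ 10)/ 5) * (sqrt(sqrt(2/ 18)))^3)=227997525 * sqrt(3)/ 2764751 + 1271458125/ 5529502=372.78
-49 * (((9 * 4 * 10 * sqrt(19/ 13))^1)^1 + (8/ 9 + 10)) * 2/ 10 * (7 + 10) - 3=-59976 * sqrt(247)/ 13 - 81769/ 45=-74324.54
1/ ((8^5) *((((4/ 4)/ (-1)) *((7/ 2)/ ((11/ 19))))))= -0.00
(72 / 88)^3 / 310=729 / 412610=0.00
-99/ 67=-1.48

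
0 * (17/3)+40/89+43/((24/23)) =88981/2136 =41.66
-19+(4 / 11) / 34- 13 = -5982 / 187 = -31.99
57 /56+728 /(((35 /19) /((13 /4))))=359917 /280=1285.42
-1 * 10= -10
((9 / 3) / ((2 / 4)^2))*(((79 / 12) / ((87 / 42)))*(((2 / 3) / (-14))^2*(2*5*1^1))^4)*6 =3160000 / 52231567689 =0.00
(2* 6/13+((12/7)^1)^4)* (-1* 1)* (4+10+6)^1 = -5967600/31213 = -191.19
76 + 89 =165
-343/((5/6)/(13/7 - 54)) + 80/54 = 579514/27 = 21463.48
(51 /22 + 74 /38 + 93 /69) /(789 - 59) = 53967 /7018220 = 0.01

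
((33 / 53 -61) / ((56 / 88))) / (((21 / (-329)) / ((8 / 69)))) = 13235200 / 76797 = 172.34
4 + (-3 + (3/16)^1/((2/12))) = 17/8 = 2.12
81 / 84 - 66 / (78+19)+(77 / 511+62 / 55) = 17031361 / 10904740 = 1.56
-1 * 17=-17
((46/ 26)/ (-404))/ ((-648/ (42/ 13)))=161/ 7373808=0.00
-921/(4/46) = -21183/2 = -10591.50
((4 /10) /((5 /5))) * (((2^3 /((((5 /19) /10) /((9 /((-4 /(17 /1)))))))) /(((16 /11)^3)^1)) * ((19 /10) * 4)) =-11486.74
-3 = -3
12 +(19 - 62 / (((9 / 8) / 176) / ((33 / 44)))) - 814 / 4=-44683 / 6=-7447.17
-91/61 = -1.49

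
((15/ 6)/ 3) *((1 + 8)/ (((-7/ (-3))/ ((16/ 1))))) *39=14040/ 7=2005.71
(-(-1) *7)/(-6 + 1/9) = -63/53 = -1.19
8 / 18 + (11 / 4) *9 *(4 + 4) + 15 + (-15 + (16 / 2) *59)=6034 / 9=670.44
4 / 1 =4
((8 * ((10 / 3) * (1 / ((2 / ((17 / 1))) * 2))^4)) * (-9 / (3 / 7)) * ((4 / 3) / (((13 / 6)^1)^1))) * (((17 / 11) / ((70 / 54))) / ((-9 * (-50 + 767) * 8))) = 1419857 / 546832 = 2.60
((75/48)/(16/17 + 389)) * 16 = 425/6629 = 0.06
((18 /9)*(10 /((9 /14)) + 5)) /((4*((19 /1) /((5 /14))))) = 925 /4788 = 0.19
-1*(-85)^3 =614125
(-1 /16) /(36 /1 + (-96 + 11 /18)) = 9 /8552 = 0.00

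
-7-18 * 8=-151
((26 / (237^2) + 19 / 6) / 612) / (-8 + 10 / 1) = 0.00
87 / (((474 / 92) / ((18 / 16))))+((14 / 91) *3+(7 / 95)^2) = 721614667 / 37074700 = 19.46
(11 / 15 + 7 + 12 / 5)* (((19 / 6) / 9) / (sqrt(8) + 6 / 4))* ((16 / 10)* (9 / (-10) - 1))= 219488 / 77625 - 877952* sqrt(2) / 232875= -2.50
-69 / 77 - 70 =-5459 / 77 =-70.90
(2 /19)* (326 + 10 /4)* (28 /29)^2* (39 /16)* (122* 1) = 9585.97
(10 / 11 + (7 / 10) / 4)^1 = 477 / 440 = 1.08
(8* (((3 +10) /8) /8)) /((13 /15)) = 15 /8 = 1.88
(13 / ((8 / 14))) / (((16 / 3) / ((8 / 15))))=91 / 40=2.28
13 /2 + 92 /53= 8.24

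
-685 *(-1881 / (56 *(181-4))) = 429495 / 3304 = 129.99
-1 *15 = -15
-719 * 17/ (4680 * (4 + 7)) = -0.24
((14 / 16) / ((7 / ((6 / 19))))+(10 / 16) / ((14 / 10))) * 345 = 178365 / 1064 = 167.64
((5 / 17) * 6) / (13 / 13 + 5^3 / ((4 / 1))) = 0.05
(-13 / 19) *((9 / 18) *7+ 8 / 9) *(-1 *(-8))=-4108 / 171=-24.02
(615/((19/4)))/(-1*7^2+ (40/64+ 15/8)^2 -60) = -3280/2603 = -1.26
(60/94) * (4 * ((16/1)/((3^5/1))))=640/3807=0.17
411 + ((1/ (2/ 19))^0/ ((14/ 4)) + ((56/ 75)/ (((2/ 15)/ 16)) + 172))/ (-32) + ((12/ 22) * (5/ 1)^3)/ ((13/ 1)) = 32677511/ 80080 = 408.06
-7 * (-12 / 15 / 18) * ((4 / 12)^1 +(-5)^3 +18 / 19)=-98728 / 2565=-38.49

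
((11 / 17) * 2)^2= 484 / 289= 1.67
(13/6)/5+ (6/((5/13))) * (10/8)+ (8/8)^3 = 314/15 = 20.93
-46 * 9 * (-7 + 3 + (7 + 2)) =-2070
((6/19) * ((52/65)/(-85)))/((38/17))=-12/9025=-0.00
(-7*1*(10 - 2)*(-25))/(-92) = -350/23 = -15.22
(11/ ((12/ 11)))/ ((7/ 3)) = 121/ 28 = 4.32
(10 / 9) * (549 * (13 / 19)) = 7930 / 19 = 417.37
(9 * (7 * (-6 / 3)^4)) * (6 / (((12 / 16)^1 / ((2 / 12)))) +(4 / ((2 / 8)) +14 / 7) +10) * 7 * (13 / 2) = 1345344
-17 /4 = -4.25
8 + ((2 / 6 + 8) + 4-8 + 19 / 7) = 316 / 21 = 15.05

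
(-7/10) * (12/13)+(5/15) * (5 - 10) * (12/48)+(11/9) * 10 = 11.16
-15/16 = -0.94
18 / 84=3 / 14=0.21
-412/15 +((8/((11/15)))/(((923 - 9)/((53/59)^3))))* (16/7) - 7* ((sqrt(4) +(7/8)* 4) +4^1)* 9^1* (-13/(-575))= -1021727026509533/24933431626950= -40.98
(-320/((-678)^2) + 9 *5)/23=5171365/2643183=1.96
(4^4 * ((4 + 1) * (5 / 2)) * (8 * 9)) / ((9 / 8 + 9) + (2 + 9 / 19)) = 7004160 / 383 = 18287.62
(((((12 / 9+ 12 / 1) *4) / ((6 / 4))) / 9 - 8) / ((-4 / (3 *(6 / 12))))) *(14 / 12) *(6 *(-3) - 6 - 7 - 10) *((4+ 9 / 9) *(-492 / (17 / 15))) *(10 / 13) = 241223500 / 1989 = 121278.78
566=566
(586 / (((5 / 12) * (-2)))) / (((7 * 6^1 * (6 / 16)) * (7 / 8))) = -37504 / 735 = -51.03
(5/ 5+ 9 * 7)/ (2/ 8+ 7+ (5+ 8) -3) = 256/ 69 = 3.71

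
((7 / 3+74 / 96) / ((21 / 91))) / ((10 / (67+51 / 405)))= 8776547 / 97200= 90.29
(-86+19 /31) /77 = -1.11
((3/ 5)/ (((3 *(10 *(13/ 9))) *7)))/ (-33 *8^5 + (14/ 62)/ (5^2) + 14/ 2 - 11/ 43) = -3999/ 2186157534106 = -0.00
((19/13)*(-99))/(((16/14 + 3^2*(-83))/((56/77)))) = 9576/67873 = 0.14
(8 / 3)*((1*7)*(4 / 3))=224 / 9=24.89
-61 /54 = -1.13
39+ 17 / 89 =3488 / 89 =39.19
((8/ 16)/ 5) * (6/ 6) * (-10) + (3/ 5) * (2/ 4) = -7/ 10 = -0.70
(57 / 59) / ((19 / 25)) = 75 / 59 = 1.27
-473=-473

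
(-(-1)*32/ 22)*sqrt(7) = 16*sqrt(7)/ 11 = 3.85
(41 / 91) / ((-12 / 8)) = -82 / 273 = -0.30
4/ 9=0.44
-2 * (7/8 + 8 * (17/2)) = -551/4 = -137.75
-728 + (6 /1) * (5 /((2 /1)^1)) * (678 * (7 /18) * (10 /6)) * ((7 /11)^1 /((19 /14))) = 1481494 /627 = 2362.83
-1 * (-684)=684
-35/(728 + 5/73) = -2555/53149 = -0.05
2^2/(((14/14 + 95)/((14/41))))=7/492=0.01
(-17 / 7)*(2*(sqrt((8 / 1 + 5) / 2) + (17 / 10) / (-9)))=289 / 315 - 17*sqrt(26) / 7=-11.47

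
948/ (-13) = -72.92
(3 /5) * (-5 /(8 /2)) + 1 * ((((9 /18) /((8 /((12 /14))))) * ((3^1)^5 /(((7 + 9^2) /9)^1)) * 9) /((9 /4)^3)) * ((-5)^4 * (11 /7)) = 1032.41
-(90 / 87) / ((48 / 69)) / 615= -23 / 9512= -0.00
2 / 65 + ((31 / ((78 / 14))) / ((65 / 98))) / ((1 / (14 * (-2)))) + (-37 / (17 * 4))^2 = -234.56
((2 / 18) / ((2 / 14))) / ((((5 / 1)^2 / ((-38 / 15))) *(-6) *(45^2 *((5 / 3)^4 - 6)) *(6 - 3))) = 133 / 105553125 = 0.00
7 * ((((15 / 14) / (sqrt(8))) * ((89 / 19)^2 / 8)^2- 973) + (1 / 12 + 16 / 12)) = -81613 / 12 + 941133615 * sqrt(2) / 66724352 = -6781.14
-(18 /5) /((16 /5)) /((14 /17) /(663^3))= -44589439791 /112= -398119998.13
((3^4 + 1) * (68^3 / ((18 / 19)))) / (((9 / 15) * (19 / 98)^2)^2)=53506813057.59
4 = 4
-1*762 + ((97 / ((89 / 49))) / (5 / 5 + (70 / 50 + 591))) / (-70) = -402432691 / 528126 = -762.00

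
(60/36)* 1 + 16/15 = 41/15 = 2.73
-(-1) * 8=8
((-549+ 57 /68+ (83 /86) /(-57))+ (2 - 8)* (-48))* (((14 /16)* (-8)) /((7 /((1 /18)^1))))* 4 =43363463 /750006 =57.82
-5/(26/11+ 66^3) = -55/3162482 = -0.00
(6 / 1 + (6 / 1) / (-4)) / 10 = 9 / 20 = 0.45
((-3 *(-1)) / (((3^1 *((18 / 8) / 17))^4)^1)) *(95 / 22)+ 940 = 2847315340 / 1948617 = 1461.20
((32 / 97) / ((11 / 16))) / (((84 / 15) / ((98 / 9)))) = 0.93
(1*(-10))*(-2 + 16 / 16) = 10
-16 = -16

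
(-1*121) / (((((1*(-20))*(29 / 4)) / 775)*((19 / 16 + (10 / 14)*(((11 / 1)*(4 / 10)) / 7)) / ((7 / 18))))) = 51463720 / 334863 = 153.69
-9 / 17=-0.53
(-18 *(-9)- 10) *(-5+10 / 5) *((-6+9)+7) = -4560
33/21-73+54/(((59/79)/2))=30224/413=73.18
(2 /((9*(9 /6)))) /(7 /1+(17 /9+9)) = 4 /483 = 0.01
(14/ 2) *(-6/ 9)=-14/ 3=-4.67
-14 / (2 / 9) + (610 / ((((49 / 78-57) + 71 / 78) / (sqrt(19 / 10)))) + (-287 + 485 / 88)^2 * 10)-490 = 3065870989 / 3872-793 * sqrt(190) / 721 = 791790.36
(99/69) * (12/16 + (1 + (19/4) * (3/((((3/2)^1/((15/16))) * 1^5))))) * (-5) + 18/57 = -1064619/13984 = -76.13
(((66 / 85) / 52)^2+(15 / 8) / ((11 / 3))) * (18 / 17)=494730747 / 913326700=0.54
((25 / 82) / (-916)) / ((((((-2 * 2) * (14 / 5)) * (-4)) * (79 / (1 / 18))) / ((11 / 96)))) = -1375 / 2296826413056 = -0.00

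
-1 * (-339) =339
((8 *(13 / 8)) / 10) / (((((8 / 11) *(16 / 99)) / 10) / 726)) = 80296.73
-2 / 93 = -0.02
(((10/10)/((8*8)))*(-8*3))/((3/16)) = -2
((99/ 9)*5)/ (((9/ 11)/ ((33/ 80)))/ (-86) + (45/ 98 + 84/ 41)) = 1149810970/ 51948471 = 22.13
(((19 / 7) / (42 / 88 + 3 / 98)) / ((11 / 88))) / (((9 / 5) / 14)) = 655424 / 1971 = 332.53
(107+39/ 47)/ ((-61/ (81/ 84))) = -4887/ 2867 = -1.70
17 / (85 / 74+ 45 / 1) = 1258 / 3415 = 0.37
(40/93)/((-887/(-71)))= 2840/82491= 0.03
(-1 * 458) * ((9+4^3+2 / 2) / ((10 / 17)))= -288082 / 5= -57616.40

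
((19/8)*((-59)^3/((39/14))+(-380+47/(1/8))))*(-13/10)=27316889/120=227640.74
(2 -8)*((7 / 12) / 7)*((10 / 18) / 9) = -5 / 162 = -0.03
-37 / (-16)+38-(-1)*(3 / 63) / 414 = 2803823 / 69552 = 40.31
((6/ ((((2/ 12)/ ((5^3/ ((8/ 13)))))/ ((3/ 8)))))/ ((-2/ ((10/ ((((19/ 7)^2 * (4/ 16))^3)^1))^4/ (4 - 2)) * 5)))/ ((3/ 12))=-17627876481978547949994246144000000/ 4898762930960846817716295277921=-3598.43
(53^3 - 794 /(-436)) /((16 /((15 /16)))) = 486833745 /55808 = 8723.37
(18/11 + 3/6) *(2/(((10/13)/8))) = 44.44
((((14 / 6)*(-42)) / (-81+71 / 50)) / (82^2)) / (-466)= -1225 / 3116933734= -0.00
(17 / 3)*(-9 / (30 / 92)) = -782 / 5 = -156.40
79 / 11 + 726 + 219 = 10474 / 11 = 952.18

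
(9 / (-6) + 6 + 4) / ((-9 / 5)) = -85 / 18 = -4.72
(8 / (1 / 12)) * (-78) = -7488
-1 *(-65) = 65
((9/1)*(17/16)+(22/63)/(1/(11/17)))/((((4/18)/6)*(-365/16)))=-100641/8687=-11.59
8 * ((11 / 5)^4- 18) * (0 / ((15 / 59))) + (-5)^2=25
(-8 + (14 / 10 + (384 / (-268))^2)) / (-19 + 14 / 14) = 34019 / 134670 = 0.25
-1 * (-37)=37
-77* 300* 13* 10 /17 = -3003000 /17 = -176647.06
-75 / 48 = -25 / 16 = -1.56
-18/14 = -9/7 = -1.29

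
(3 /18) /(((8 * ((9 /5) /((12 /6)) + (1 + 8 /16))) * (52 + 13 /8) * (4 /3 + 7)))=1 /51480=0.00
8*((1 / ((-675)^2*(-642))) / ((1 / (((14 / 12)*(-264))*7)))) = 8624 / 146255625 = 0.00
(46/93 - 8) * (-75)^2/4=-10554.44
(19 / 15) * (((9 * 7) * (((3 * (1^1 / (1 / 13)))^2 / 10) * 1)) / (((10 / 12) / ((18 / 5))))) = 32771466 / 625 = 52434.35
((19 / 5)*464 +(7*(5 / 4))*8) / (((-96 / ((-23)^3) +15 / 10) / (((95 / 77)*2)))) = 8475726872 / 2825361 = 2999.87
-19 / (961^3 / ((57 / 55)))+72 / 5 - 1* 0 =702902914269 / 48812702455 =14.40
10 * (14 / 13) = 140 / 13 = 10.77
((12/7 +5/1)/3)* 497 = 3337/3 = 1112.33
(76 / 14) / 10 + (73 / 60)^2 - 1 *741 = -18622217 / 25200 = -738.98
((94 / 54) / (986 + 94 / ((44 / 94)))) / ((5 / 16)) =8272 / 1762425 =0.00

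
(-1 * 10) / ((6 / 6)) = -10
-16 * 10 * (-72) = 11520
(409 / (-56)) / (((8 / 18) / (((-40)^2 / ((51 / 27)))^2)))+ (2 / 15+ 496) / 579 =-207162247744834 / 17569755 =-11790844.42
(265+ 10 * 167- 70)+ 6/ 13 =24251/ 13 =1865.46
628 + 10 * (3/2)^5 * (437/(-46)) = -2989/32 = -93.41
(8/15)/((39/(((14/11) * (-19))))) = -2128/6435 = -0.33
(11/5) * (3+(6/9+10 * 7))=2431/15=162.07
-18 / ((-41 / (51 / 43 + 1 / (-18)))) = 875 / 1763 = 0.50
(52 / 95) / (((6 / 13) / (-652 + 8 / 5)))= -366392 / 475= -771.35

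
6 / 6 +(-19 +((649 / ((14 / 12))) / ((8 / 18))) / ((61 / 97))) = 1684359 / 854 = 1972.32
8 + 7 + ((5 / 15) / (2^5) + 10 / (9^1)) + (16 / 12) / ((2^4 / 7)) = 4811 / 288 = 16.70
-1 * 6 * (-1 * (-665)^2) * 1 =2653350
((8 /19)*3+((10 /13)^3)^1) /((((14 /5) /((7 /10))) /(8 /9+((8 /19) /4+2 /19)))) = 3371216 /7138053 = 0.47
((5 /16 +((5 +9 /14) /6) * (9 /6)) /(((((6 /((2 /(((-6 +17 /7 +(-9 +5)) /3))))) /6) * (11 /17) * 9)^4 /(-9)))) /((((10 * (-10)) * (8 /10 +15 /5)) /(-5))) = -5529006679 /79018780107564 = -0.00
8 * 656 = 5248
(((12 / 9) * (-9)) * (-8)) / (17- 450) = -96 / 433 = -0.22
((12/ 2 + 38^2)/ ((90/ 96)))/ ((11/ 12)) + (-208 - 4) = 16228/ 11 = 1475.27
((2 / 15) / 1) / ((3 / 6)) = 4 / 15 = 0.27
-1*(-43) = 43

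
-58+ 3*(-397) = -1249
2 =2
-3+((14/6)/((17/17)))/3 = -2.22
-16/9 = -1.78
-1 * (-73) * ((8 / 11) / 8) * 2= 146 / 11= 13.27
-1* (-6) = 6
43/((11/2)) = 86/11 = 7.82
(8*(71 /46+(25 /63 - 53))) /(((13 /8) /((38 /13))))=-734.78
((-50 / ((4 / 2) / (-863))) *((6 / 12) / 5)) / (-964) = -4315 / 1928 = -2.24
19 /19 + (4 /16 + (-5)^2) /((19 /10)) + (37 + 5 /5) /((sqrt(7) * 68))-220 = -7817 /38 + 19 * sqrt(7) /238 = -205.50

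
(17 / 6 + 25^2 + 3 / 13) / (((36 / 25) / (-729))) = -33067575 / 104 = -317957.45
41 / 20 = 2.05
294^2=86436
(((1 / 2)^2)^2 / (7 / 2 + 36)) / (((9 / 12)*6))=1 / 2844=0.00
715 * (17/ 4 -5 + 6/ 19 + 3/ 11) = -115.46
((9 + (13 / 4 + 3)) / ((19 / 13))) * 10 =3965 / 38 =104.34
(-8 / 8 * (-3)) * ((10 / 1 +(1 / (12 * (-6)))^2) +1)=57025 / 1728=33.00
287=287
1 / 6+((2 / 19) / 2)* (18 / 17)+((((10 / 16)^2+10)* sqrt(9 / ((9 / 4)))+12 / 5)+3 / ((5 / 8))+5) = 5147893 / 155040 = 33.20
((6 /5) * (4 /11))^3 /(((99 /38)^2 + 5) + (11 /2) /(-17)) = 113117184 /15606806875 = 0.01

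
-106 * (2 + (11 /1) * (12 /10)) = -8056 /5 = -1611.20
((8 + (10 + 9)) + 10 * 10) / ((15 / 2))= 254 / 15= 16.93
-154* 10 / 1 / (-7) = 220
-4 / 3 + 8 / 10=-8 / 15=-0.53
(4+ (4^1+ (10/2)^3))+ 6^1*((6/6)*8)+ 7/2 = 369/2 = 184.50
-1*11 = -11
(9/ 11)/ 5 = 9/ 55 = 0.16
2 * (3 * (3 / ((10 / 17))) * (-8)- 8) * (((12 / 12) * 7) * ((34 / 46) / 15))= -155176 / 1725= -89.96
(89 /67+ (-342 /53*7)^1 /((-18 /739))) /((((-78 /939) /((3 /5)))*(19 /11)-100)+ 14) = -34033776117 /1581551482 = -21.52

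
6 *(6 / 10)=18 / 5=3.60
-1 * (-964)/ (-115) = -964/ 115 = -8.38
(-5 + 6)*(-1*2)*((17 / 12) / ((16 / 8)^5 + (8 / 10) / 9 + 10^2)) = -255 / 11888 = -0.02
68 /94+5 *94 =22124 /47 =470.72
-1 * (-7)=7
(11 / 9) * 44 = 484 / 9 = 53.78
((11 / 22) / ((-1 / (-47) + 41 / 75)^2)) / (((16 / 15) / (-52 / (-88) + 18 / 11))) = 186384375 / 57584384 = 3.24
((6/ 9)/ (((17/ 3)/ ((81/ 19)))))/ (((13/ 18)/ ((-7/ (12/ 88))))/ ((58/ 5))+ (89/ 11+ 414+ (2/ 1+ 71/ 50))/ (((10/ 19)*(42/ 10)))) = 217047600/ 83301873451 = 0.00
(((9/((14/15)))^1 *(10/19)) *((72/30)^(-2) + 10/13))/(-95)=-26475/525616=-0.05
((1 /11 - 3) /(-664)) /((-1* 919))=-4 /839047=-0.00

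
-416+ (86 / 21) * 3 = -2826 / 7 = -403.71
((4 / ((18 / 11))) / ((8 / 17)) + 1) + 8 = 511 / 36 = 14.19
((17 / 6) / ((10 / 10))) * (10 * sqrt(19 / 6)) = 85 * sqrt(114) / 18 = 50.42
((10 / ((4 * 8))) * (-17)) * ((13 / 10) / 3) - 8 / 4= -413 / 96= -4.30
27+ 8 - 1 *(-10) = 45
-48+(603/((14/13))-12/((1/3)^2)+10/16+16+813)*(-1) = -74455/56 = -1329.55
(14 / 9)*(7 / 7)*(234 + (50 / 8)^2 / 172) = 4512151 / 12384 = 364.35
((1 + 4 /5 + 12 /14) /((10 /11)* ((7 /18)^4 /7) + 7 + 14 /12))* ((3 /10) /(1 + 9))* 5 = 40271418 /825455225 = 0.05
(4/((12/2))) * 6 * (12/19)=48/19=2.53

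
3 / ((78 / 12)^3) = 24 / 2197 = 0.01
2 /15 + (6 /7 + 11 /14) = 373 /210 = 1.78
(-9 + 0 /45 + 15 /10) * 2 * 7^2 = -735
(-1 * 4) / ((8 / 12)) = -6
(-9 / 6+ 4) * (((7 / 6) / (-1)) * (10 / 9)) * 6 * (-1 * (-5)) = -875 / 9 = -97.22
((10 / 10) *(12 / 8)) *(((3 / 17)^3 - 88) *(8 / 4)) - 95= -358.98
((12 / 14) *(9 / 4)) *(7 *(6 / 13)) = 81 / 13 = 6.23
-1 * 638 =-638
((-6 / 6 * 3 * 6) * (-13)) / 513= 26 / 57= 0.46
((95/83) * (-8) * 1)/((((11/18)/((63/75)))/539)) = -2815344/415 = -6783.96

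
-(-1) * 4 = 4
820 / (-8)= -205 / 2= -102.50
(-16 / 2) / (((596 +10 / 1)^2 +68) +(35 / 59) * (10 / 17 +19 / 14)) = -0.00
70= 70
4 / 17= 0.24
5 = 5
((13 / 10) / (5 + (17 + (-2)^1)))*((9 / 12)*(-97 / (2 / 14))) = -26481 / 800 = -33.10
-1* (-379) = 379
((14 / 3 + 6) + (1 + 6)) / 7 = 2.52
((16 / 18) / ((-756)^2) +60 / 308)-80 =-564442819 / 7072758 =-79.81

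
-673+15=-658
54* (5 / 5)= 54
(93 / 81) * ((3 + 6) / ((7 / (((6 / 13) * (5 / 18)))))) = 155 / 819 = 0.19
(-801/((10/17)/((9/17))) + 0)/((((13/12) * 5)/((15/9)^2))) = -4806/13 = -369.69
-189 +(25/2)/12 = -4511/24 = -187.96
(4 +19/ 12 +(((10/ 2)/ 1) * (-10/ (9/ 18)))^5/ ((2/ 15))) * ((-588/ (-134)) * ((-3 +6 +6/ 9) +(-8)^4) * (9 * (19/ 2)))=-30915996297698475831/ 268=-115358195140665954.59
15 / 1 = 15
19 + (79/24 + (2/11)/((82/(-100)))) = 238885/10824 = 22.07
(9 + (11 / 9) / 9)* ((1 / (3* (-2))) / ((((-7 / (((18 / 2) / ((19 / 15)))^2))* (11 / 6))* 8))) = 0.75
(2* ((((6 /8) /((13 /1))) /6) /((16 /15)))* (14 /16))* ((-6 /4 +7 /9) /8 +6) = 29785 /319488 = 0.09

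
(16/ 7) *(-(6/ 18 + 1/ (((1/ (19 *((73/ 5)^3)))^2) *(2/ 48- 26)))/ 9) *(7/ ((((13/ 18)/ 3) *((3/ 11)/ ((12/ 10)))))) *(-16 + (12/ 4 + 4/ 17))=-85844250060130286912/ 1536640625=-55864883866.47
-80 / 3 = -26.67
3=3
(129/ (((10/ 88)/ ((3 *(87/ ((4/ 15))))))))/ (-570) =-370359/ 190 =-1949.26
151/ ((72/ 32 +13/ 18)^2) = 195696/ 11449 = 17.09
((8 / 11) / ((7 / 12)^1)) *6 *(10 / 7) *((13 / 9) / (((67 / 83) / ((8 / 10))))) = 15.30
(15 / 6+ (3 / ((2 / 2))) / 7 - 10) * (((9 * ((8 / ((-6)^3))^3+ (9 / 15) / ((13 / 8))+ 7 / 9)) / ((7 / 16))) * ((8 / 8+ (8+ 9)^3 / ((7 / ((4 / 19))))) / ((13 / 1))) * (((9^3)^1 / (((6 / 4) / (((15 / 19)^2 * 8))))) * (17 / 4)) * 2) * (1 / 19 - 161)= 47814508538759001600 / 7554317407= 6329428055.86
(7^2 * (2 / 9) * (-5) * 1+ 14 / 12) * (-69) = 22057 / 6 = 3676.17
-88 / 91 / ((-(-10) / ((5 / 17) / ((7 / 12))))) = -0.05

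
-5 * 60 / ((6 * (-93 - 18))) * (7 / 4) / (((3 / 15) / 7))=6125 / 222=27.59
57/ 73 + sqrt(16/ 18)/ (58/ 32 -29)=57/ 73 -32 * sqrt(2)/ 1305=0.75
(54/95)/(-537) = -18/17005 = -0.00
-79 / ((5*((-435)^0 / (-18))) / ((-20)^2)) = 113760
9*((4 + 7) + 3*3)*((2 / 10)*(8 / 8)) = 36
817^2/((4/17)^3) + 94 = 3279379473/64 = 51240304.27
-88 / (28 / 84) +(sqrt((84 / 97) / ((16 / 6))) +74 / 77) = -20254 / 77 +3 * sqrt(1358) / 194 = -262.47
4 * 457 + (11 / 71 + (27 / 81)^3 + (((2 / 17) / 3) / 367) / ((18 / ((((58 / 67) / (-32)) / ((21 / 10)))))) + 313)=288254959538065 / 134623594728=2141.19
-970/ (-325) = 194/ 65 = 2.98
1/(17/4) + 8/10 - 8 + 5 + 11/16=-1737/1360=-1.28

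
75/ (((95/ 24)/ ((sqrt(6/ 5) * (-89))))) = -6408 * sqrt(30)/ 19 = -1847.27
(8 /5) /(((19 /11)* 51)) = 88 /4845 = 0.02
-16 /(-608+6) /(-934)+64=8996284 /140567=64.00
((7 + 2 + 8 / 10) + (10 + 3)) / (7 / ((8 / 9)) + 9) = 304 / 225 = 1.35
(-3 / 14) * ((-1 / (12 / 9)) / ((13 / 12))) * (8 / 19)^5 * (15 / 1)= 6635520 / 225325009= 0.03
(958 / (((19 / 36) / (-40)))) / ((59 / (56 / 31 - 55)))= 2274828480 / 34751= 65460.81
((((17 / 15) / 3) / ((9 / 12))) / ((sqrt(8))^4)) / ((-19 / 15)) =-17 / 2736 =-0.01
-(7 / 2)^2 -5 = -69 / 4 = -17.25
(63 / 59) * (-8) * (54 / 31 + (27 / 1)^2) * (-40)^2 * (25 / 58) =-228342240000 / 53041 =-4305013.86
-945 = -945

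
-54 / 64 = -27 / 32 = -0.84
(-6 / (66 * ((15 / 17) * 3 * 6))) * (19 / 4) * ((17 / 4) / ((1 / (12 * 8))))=-5491 / 495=-11.09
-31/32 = -0.97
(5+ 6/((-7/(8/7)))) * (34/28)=3349/686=4.88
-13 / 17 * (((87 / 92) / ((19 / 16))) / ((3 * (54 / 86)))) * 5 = -1.62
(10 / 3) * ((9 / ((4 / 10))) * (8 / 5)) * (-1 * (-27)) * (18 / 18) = 3240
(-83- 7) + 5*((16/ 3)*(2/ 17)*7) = -3470/ 51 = -68.04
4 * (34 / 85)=8 / 5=1.60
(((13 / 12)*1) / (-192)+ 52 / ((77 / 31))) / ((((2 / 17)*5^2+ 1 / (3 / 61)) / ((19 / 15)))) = 1199314181 / 1052916480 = 1.14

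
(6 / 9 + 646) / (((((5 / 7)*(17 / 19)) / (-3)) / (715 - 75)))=-33026560 / 17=-1942738.82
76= 76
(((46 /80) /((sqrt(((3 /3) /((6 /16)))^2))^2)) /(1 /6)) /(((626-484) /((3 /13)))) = 1863 /2362880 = 0.00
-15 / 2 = -7.50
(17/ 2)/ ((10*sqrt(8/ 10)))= 17*sqrt(5)/ 40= 0.95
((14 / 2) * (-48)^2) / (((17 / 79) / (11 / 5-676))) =-4292483328 / 85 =-50499803.86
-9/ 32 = -0.28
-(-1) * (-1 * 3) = -3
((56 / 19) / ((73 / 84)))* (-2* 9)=-84672 / 1387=-61.05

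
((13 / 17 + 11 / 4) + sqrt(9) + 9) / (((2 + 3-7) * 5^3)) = -211 / 3400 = -0.06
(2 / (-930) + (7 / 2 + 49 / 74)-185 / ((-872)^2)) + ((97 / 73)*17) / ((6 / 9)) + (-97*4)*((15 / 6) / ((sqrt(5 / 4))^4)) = -556541763656917 / 955015690560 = -582.76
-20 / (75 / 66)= -88 / 5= -17.60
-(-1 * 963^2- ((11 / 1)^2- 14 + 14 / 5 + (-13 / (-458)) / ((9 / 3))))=6371779421 / 6870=927478.81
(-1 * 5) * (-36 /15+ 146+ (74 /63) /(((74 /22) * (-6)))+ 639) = -3912.71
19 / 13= 1.46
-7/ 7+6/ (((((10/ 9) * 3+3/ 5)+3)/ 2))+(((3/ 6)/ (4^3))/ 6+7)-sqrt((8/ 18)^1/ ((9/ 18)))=6.79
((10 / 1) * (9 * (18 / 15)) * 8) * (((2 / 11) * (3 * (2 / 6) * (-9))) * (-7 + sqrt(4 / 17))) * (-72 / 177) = -2612736 / 649 + 746496 * sqrt(17) / 11033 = -3746.82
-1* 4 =-4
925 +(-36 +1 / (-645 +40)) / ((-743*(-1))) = 415779594 / 449515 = 924.95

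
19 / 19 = 1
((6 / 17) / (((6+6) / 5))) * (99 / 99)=5 / 34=0.15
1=1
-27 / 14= -1.93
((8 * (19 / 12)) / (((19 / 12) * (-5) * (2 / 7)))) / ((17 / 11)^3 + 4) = -37268 / 51185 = -0.73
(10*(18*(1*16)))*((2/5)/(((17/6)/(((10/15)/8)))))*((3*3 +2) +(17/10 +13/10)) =8064/17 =474.35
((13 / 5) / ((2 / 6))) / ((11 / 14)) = 546 / 55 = 9.93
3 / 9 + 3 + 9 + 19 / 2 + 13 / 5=733 / 30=24.43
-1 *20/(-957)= 20/957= 0.02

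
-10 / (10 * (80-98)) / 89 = 1 / 1602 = 0.00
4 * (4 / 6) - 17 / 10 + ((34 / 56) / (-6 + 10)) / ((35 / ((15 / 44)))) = 500957 / 517440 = 0.97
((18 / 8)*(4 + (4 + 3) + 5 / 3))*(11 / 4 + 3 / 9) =703 / 8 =87.88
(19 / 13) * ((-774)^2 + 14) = 11382710 / 13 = 875593.08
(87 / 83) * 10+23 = 2779 / 83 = 33.48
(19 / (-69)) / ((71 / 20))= -380 / 4899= -0.08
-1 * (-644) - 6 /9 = 1930 /3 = 643.33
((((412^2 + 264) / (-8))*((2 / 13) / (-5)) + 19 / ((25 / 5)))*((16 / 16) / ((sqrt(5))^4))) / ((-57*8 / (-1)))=42749 / 741000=0.06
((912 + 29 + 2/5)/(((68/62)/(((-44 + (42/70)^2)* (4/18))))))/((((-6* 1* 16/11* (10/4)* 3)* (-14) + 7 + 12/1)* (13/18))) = -3502299834/284233625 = -12.32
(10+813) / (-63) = -823 / 63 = -13.06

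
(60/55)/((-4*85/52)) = -156/935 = -0.17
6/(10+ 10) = 3/10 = 0.30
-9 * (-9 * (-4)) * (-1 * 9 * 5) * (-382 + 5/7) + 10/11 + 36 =-428051378/77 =-5559108.81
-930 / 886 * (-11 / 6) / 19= 1705 / 16834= 0.10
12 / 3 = 4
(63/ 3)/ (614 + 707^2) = 7/ 166821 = 0.00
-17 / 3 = -5.67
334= 334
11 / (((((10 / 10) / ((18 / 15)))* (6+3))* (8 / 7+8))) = 77 / 480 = 0.16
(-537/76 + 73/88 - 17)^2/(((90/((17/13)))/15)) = 117.68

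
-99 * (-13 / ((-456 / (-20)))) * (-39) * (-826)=34549515 / 19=1818395.53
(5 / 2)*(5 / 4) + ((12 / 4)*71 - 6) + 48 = 2065 / 8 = 258.12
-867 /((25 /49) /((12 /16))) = -127449 /100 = -1274.49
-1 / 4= -0.25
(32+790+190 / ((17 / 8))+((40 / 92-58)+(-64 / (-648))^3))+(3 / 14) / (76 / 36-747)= 853.85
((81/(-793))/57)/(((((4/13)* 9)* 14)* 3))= -1/64904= -0.00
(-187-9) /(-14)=14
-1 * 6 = -6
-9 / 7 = -1.29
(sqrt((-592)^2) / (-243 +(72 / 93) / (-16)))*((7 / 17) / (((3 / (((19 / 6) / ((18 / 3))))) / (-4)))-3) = 55423040 / 6916671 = 8.01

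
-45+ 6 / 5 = -219 / 5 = -43.80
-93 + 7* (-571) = -4090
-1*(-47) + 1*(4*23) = 139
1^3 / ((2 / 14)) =7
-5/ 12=-0.42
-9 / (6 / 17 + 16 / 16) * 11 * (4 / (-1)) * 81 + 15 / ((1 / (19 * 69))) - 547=985006 / 23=42826.35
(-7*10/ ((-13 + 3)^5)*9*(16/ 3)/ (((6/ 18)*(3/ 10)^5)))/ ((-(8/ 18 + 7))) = -1120/ 201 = -5.57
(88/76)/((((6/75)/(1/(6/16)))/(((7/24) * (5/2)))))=9625/342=28.14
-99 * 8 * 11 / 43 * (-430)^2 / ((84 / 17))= -53070600 / 7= -7581514.29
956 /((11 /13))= 12428 /11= 1129.82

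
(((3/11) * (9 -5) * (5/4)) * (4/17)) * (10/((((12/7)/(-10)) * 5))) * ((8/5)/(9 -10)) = 1120/187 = 5.99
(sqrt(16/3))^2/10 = 8/15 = 0.53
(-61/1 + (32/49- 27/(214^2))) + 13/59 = -7960613553/132396236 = -60.13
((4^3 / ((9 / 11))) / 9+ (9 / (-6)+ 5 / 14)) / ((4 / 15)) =5350 / 189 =28.31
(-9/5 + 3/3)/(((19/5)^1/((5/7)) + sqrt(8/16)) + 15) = -0.04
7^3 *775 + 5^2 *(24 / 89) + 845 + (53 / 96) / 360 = 820254993517 / 3075840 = 266676.74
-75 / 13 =-5.77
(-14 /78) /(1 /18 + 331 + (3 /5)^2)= -1050 /1938781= -0.00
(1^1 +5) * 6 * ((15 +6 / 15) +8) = 4212 / 5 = 842.40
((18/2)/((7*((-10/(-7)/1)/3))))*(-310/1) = -837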